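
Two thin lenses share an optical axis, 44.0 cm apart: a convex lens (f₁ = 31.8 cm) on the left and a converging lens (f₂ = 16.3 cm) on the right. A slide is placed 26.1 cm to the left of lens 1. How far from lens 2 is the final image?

17.8 cm

Lens 1: 1/d_i1 = 1/f₁ − 1/d_o1 = 1/(31.8) − 1/(26.1) = -0.006868, so d_i1 = -145.6 cm.
The intermediate image is 145.6 cm to the left of lens 1 (virtual), which is 44.0 − (-145.6) = 189.6 cm to the left of lens 2, so d_o2 = +189.6 cm.
Lens 2: 1/d_i2 = 1/f₂ − 1/d_o2 = 1/(16.3) − 1/(189.6) = 0.05608, so d_i2 = 17.8 cm.
The final image is real, 17.8 cm to the right of lens 2 (overall magnification ≈ -0.52).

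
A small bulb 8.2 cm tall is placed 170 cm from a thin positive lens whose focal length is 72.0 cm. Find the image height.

6.02 cm

1/d_i = 1/f − 1/d_o = 1/(72.00) − 1/(170) = 0.008007, so d_i = 124.9 cm.
m = −d_i/d_o = -0.7347.
|h_i| = |m|·h_o = 0.7347 × 8.2 = 6.02 cm. The image is real, inverted and reduced, on the far side of the lens.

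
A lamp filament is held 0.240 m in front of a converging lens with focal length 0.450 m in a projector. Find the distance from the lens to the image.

Thin-lens equation: 1/v = 1/f − 1/u = 1/(0.4500) − 1/(0.240) = 2.222 − 4.167 = -1.944, so v = -0.514 m.
The image is virtual, upright and enlarged, on the same side as the object.

0.514 m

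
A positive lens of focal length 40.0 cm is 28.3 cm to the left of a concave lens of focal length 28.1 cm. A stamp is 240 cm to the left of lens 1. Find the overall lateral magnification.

m = -0.669

Lens 1: 1/d_i1 = 1/(40.0) − 1/(240) = 0.02083, so d_i1 = 48.00 cm; m₁ = −d_i1/d_o1 = -0.2000.
d_o2 = 28.3 − (48.00) = -19.70 cm (virtual object).
f₂ = −28.1 cm (diverging).
Lens 2: 1/d_i2 = 1/(-28.1) − 1/(-19.70) = 0.01517, so d_i2 = 65.90 cm; m₂ = −d_i2/d_o2 = +3.345.
m = m₁·m₂ = (-0.2000)(+3.345) = -0.669.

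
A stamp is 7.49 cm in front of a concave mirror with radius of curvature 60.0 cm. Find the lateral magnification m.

m = +1.33

f = R/2 = 60.0/2 = 30.00 cm.
1/d_i = 1/f − 1/d_o = 1/(30.00) − 1/(7.49) = -0.1002, so d_i = -9.982 cm.
m = −d_i/d_o = −(-9.982)/(7.49) = +1.33.
The image is virtual, upright and enlarged, behind the mirror.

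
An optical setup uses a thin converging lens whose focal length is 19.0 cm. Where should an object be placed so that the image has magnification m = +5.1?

m = −d_i/d_o ⇒ d_i = −m·d_o.
1/f = 1/d_o + 1/d_i = 1/d_o − 1/(m·d_o) = (1 − 1/m)/d_o, so d_o = f(1 − 1/m) = (19.00)(1 − 1/(+5.1)) = 15.3 cm.

15.3 cm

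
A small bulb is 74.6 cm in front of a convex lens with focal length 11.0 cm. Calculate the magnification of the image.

1/d_i = 1/f − 1/d_o = 1/(11.00) − 1/(74.6) = 0.07750, so d_i = 12.90 cm.
m = −d_i/d_o = −(12.90)/(74.6) = -0.173.
The image is real, inverted and reduced, on the far side of the lens.

m = -0.173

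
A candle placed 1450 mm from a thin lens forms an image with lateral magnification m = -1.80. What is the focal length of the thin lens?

m = −d_i/d_o ⇒ d_i = −m·d_o = −(-1.80)·(1450) = 2610 mm.
1/f = 1/d_o + 1/d_i = 1/(1450) + 1/(2610) = 0.001073, so f = 932 mm.
Since f is positive, the thin lens is converging.

f = 932 mm (converging)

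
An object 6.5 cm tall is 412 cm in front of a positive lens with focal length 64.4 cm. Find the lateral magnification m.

m = -0.185

1/d_i = 1/f − 1/d_o = 1/(64.40) − 1/(412) = 0.01310, so d_i = 76.33 cm.
m = −d_i/d_o = −(76.33)/(412) = -0.185.
The image is real, inverted and reduced, on the far side of the lens.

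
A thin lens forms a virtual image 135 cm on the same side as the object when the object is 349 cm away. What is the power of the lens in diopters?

Virtual image ⇒ d_i = −135 cm.
1/f = 1/d_o + 1/d_i = 1/(349) + 1/(-135) = -0.004542 cm⁻¹.
f = -220.2 cm = -2.202 m, so P = 1/f = -0.454 D.

P = -0.454 D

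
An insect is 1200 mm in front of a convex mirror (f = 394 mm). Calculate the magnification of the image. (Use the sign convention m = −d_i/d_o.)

m = +0.247

For a convex mirror, f = -394 mm.
1/d_i = 1/f − 1/d_o = 1/(-394.0) − 1/(1200) = -0.003371, so d_i = -296.6 mm.
m = −d_i/d_o = −(-296.6)/(1200) = +0.247.
The image is virtual, upright and reduced, behind the mirror.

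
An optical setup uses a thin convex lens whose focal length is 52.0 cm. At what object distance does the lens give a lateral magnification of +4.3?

m = −d_i/d_o ⇒ d_i = −m·d_o.
1/f = 1/d_o + 1/d_i = 1/d_o − 1/(m·d_o) = (1 − 1/m)/d_o, so d_o = f(1 − 1/m) = (52.00)(1 − 1/(+4.3)) = 39.9 cm.

39.9 cm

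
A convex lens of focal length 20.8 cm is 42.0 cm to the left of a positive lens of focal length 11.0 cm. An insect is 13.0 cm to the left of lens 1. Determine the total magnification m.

m = -0.447

Lens 1: 1/d_i1 = 1/(20.8) − 1/(13.0) = -0.02885, so d_i1 = -34.67 cm; m₁ = −d_i1/d_o1 = +2.667.
d_o2 = 42.0 − (-34.67) = 76.67 cm.
Lens 2: 1/d_i2 = 1/(11.0) − 1/(76.67) = 0.07787, so d_i2 = 12.84 cm; m₂ = −d_i2/d_o2 = -0.1675.
m = m₁·m₂ = (+2.667)(-0.1675) = -0.447.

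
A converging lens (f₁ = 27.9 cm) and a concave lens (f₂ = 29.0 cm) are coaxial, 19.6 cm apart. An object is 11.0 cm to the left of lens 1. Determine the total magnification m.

Lens 1: 1/d_i1 = 1/(27.9) − 1/(11.0) = -0.05507, so d_i1 = -18.16 cm; m₁ = −d_i1/d_o1 = +1.651.
d_o2 = 19.6 − (-18.16) = 37.76 cm.
f₂ = −29.0 cm (diverging).
Lens 2: 1/d_i2 = 1/(-29.0) − 1/(37.76) = -0.06097, so d_i2 = -16.40 cm; m₂ = −d_i2/d_o2 = +0.4344.
m = m₁·m₂ = (+1.651)(+0.4344) = +0.717.

m = +0.717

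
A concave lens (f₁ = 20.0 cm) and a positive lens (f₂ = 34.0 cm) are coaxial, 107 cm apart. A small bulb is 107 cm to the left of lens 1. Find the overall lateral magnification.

f₁ = −20.0 cm (diverging).
Lens 1: 1/d_i1 = 1/(-20.0) − 1/(107) = -0.05935, so d_i1 = -16.85 cm; m₁ = −d_i1/d_o1 = +0.1575.
d_o2 = 107 − (-16.85) = 123.8 cm.
Lens 2: 1/d_i2 = 1/(34.0) − 1/(123.8) = 0.02133, so d_i2 = 46.87 cm; m₂ = −d_i2/d_o2 = -0.3786.
m = m₁·m₂ = (+0.1575)(-0.3786) = -0.0596.

m = -0.0596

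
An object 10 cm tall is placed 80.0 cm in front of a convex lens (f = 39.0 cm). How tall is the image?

1/d_i = 1/f − 1/d_o = 1/(39.00) − 1/(80.0) = 0.01314, so d_i = 76.10 cm.
m = −d_i/d_o = -0.9512.
|h_i| = |m|·h_o = 0.9512 × 10 = 9.51 cm. The image is real, inverted and reduced, on the far side of the lens.

9.51 cm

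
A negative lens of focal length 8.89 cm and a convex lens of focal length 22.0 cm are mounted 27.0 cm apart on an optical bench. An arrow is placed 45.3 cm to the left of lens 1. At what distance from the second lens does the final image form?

60.9 cm

Lens 1 is diverging, so f₁ = −8.89 cm.
Lens 1: 1/d_i1 = 1/f₁ − 1/d_o1 = 1/(-8.89) − 1/(45.3) = -0.1346, so d_i1 = -7.432 cm.
The intermediate image is 7.432 cm to the left of lens 1 (virtual), which is 27.0 − (-7.432) = 34.43 cm to the left of lens 2, so d_o2 = +34.43 cm.
Lens 2: 1/d_i2 = 1/f₂ − 1/d_o2 = 1/(22.0) − 1/(34.43) = 0.01641, so d_i2 = 60.9 cm.
The final image is real, 60.9 cm to the right of lens 2 (overall magnification ≈ -0.29).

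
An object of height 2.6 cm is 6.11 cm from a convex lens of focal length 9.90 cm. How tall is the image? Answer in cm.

1/d_i = 1/f − 1/d_o = 1/(9.900) − 1/(6.11) = -0.06266, so d_i = -15.96 cm.
m = −d_i/d_o = +2.612.
|h_i| = |m|·h_o = 2.612 × 2.6 = 6.79 cm. The image is virtual, upright and enlarged, on the same side as the object.

6.79 cm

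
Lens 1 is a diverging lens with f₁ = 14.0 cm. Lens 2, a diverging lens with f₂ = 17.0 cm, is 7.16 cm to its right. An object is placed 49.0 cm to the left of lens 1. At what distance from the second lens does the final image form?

8.75 cm

Lens 1 is diverging, so f₁ = −14.0 cm.
Lens 1: 1/d_i1 = 1/f₁ − 1/d_o1 = 1/(-14.0) − 1/(49.0) = -0.09184, so d_i1 = -10.89 cm.
The intermediate image is 10.89 cm to the left of lens 1 (virtual), which is 7.16 − (-10.89) = 18.05 cm to the left of lens 2, so d_o2 = +18.05 cm.
Lens 2 is diverging, so f₂ = −17.0 cm.
Lens 2: 1/d_i2 = 1/f₂ − 1/d_o2 = 1/(-17.0) − 1/(18.05) = -0.1142, so d_i2 = -8.75 cm.
The final image is virtual, 8.75 cm to the left of lens 2 (overall magnification ≈ 0.11).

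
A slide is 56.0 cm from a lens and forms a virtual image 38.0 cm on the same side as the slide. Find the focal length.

f = -118 cm (diverging)

Virtual image ⇒ d_i = −38.0 cm.
1/f = 1/d_o + 1/d_i = 1/(56.0) + 1/(-38.0) = -0.008459, so f = -118 cm.
Since f is negative, the lens is diverging.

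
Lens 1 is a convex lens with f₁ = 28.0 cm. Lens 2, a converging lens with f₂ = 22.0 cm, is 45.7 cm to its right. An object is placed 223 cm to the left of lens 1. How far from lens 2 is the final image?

Lens 1: 1/d_i1 = 1/f₁ − 1/d_o1 = 1/(28.0) − 1/(223) = 0.03123, so d_i1 = 32.02 cm.
The intermediate image is 32.02 cm to the right of lens 1, which is 45.7 − (32.02) = 13.68 cm to the left of lens 2, so d_o2 = +13.68 cm.
Lens 2: 1/d_i2 = 1/f₂ − 1/d_o2 = 1/(22.0) − 1/(13.68) = -0.02764, so d_i2 = -36.2 cm.
The final image is virtual, 36.2 cm to the left of lens 2 (overall magnification ≈ -0.38).

36.2 cm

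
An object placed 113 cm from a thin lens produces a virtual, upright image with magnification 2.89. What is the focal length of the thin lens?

m = −d_i/d_o ⇒ d_i = −m·d_o = −(+2.89)·(113) = -326.6 cm.
1/f = 1/d_o + 1/d_i = 1/(113) + 1/(-326.6) = 0.005788, so f = 173 cm.
Since f is positive, the thin lens is converging.

f = 173 cm (converging)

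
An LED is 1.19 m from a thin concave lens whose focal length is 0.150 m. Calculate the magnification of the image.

For a concave lens, f = -0.150 m.
1/d_i = 1/f − 1/d_o = 1/(-0.1500) − 1/(1.19) = -7.507, so d_i = -0.1332 m.
m = −d_i/d_o = −(-0.1332)/(1.19) = +0.112.
The image is virtual, upright and reduced, on the same side as the object.

m = +0.112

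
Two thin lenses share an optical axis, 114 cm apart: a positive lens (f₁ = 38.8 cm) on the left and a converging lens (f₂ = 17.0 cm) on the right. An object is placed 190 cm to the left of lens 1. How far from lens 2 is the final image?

23.0 cm

Lens 1: 1/d_i1 = 1/f₁ − 1/d_o1 = 1/(38.8) − 1/(190) = 0.02051, so d_i1 = 48.76 cm.
The intermediate image is 48.76 cm to the right of lens 1, which is 114 − (48.76) = 65.24 cm to the left of lens 2, so d_o2 = +65.24 cm.
Lens 2: 1/d_i2 = 1/f₂ − 1/d_o2 = 1/(17.0) − 1/(65.24) = 0.04350, so d_i2 = 23.0 cm.
The final image is real, 23.0 cm to the right of lens 2 (overall magnification ≈ 0.090).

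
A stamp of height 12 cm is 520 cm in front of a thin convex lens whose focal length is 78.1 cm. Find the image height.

2.12 cm

1/d_i = 1/f − 1/d_o = 1/(78.10) − 1/(520) = 0.01088, so d_i = 91.90 cm.
m = −d_i/d_o = -0.1767.
|h_i| = |m|·h_o = 0.1767 × 12 = 2.12 cm. The image is real, inverted and reduced, on the far side of the lens.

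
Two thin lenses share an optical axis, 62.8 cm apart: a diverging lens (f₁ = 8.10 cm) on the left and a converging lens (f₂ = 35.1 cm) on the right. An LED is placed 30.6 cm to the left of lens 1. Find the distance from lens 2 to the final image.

71.2 cm

Lens 1 is diverging, so f₁ = −8.10 cm.
Lens 1: 1/d_i1 = 1/f₁ − 1/d_o1 = 1/(-8.10) − 1/(30.6) = -0.1561, so d_i1 = -6.405 cm.
The intermediate image is 6.405 cm to the left of lens 1 (virtual), which is 62.8 − (-6.405) = 69.20 cm to the left of lens 2, so d_o2 = +69.20 cm.
Lens 2: 1/d_i2 = 1/f₂ − 1/d_o2 = 1/(35.1) − 1/(69.20) = 0.01404, so d_i2 = 71.2 cm.
The final image is real, 71.2 cm to the right of lens 2 (overall magnification ≈ -0.22).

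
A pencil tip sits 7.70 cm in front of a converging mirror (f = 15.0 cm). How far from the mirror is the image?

Mirror equation: 1/q = 1/f − 1/p = 1/(15.00) − 1/(7.70) = 0.06667 − 0.1299 = -0.06320, so q = -15.8 cm.
The image is virtual, upright and enlarged, behind the mirror.

15.8 cm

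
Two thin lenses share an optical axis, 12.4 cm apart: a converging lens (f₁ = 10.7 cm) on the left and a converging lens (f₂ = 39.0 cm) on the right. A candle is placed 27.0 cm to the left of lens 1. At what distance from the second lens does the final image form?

4.68 cm

Lens 1: 1/d_i1 = 1/f₁ − 1/d_o1 = 1/(10.7) − 1/(27.0) = 0.05642, so d_i1 = 17.72 cm.
The intermediate image is 17.72 cm to the right of lens 1, which lies 5.320 cm to the right of lens 2 — a virtual object — so d_o2 = −5.320 cm.
Lens 2: 1/d_i2 = 1/f₂ − 1/d_o2 = 1/(39.0) − 1/(-5.320) = 0.2136, so d_i2 = 4.68 cm.
The final image is real, 4.68 cm to the right of lens 2 (overall magnification ≈ -0.58).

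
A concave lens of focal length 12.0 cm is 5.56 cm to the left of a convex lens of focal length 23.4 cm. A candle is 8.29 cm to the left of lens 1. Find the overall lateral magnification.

m = +1.07

f₁ = −12.0 cm (diverging).
Lens 1: 1/d_i1 = 1/(-12.0) − 1/(8.29) = -0.2040, so d_i1 = -4.903 cm; m₁ = −d_i1/d_o1 = +0.5914.
d_o2 = 5.56 − (-4.903) = 10.46 cm.
Lens 2: 1/d_i2 = 1/(23.4) − 1/(10.46) = -0.05287, so d_i2 = -18.92 cm; m₂ = −d_i2/d_o2 = +1.808.
m = m₁·m₂ = (+0.5914)(+1.808) = +1.07.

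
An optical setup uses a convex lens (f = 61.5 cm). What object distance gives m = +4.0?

46.1 cm

m = −d_i/d_o ⇒ d_i = −m·d_o.
1/f = 1/d_o + 1/d_i = 1/d_o − 1/(m·d_o) = (1 − 1/m)/d_o, so d_o = f(1 − 1/m) = (61.50)(1 − 1/(+4.0)) = 46.1 cm.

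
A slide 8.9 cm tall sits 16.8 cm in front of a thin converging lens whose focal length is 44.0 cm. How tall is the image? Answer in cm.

14.4 cm

1/d_i = 1/f − 1/d_o = 1/(44.00) − 1/(16.8) = -0.03680, so d_i = -27.18 cm.
m = −d_i/d_o = +1.618.
|h_i| = |m|·h_o = 1.618 × 8.9 = 14.4 cm. The image is virtual, upright and enlarged, on the same side as the object.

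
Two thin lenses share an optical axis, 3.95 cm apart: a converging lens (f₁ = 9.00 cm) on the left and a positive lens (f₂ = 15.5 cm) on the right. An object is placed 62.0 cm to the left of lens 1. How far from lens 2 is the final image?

4.62 cm

Lens 1: 1/d_i1 = 1/f₁ − 1/d_o1 = 1/(9.00) − 1/(62.0) = 0.09498, so d_i1 = 10.53 cm.
The intermediate image is 10.53 cm to the right of lens 1, which lies 6.580 cm to the right of lens 2 — a virtual object — so d_o2 = −6.580 cm.
Lens 2: 1/d_i2 = 1/f₂ − 1/d_o2 = 1/(15.5) − 1/(-6.580) = 0.2165, so d_i2 = 4.62 cm.
The final image is real, 4.62 cm to the right of lens 2 (overall magnification ≈ -0.12).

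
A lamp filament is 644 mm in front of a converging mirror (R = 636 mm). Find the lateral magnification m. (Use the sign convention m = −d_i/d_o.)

m = -0.975

f = R/2 = 636/2 = 318.0 mm.
1/d_i = 1/f − 1/d_o = 1/(318.0) − 1/(644) = 0.001592, so d_i = 628.2 mm.
m = −d_i/d_o = −(628.2)/(644) = -0.975.
The image is real, inverted and reduced, in front of the mirror.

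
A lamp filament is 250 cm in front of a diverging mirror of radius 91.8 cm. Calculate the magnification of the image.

f = R/2 = 91.8/2 = 45.90 cm; for a diverging mirror, f = -45.90 cm.
1/d_i = 1/f − 1/d_o = 1/(-45.90) − 1/(250) = -0.02579, so d_i = -38.78 cm.
m = −d_i/d_o = −(-38.78)/(250) = +0.155.
The image is virtual, upright and reduced, behind the mirror.

m = +0.155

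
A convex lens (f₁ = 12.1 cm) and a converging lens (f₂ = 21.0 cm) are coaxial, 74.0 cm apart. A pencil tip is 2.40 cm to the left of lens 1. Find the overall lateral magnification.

Lens 1: 1/d_i1 = 1/(12.1) − 1/(2.40) = -0.3340, so d_i1 = -2.994 cm; m₁ = −d_i1/d_o1 = +1.248.
d_o2 = 74.0 − (-2.994) = 76.99 cm.
Lens 2: 1/d_i2 = 1/(21.0) − 1/(76.99) = 0.03463, so d_i2 = 28.88 cm; m₂ = −d_i2/d_o2 = -0.3751.
m = m₁·m₂ = (+1.248)(-0.3751) = -0.468.

m = -0.468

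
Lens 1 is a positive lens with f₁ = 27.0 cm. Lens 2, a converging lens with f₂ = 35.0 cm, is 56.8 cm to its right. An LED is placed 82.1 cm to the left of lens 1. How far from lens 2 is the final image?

31.5 cm

Lens 1: 1/d_i1 = 1/f₁ − 1/d_o1 = 1/(27.0) − 1/(82.1) = 0.02486, so d_i1 = 40.23 cm.
The intermediate image is 40.23 cm to the right of lens 1, which is 56.8 − (40.23) = 16.57 cm to the left of lens 2, so d_o2 = +16.57 cm.
Lens 2: 1/d_i2 = 1/f₂ − 1/d_o2 = 1/(35.0) − 1/(16.57) = -0.03178, so d_i2 = -31.5 cm.
The final image is virtual, 31.5 cm to the left of lens 2 (overall magnification ≈ -0.93).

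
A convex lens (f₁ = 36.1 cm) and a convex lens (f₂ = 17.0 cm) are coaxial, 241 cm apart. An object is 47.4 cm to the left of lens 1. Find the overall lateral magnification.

m = +0.748

Lens 1: 1/d_i1 = 1/(36.1) − 1/(47.4) = 0.006604, so d_i1 = 151.4 cm; m₁ = −d_i1/d_o1 = -3.194.
d_o2 = 241 − (151.4) = 89.60 cm.
Lens 2: 1/d_i2 = 1/(17.0) − 1/(89.60) = 0.04766, so d_i2 = 20.98 cm; m₂ = −d_i2/d_o2 = -0.2342.
m = m₁·m₂ = (-3.194)(-0.2342) = +0.748.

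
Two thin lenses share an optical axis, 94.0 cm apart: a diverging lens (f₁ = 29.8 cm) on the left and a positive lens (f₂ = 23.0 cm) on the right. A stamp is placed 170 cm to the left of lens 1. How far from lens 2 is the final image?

28.5 cm

Lens 1 is diverging, so f₁ = −29.8 cm.
Lens 1: 1/d_i1 = 1/f₁ − 1/d_o1 = 1/(-29.8) − 1/(170) = -0.03944, so d_i1 = -25.36 cm.
The intermediate image is 25.36 cm to the left of lens 1 (virtual), which is 94.0 − (-25.36) = 119.4 cm to the left of lens 2, so d_o2 = +119.4 cm.
Lens 2: 1/d_i2 = 1/f₂ − 1/d_o2 = 1/(23.0) − 1/(119.4) = 0.03510, so d_i2 = 28.5 cm.
The final image is real, 28.5 cm to the right of lens 2 (overall magnification ≈ -0.036).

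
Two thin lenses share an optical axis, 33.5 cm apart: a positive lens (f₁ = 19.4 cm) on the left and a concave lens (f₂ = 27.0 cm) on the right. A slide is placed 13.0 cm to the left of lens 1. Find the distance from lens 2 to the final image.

19.7 cm

Lens 1: 1/d_i1 = 1/f₁ − 1/d_o1 = 1/(19.4) − 1/(13.0) = -0.02538, so d_i1 = -39.41 cm.
The intermediate image is 39.41 cm to the left of lens 1 (virtual), which is 33.5 − (-39.41) = 72.91 cm to the left of lens 2, so d_o2 = +72.91 cm.
Lens 2 is diverging, so f₂ = −27.0 cm.
Lens 2: 1/d_i2 = 1/f₂ − 1/d_o2 = 1/(-27.0) − 1/(72.91) = -0.05075, so d_i2 = -19.7 cm.
The final image is virtual, 19.7 cm to the left of lens 2 (overall magnification ≈ 0.82).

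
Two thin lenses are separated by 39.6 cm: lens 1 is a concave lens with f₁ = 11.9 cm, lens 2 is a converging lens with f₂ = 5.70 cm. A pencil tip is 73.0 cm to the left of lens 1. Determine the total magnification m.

m = -0.0181

f₁ = −11.9 cm (diverging).
Lens 1: 1/d_i1 = 1/(-11.9) − 1/(73.0) = -0.09773, so d_i1 = -10.23 cm; m₁ = −d_i1/d_o1 = +0.1401.
d_o2 = 39.6 − (-10.23) = 49.83 cm.
Lens 2: 1/d_i2 = 1/(5.70) − 1/(49.83) = 0.1554, so d_i2 = 6.436 cm; m₂ = −d_i2/d_o2 = -0.1292.
m = m₁·m₂ = (+0.1401)(-0.1292) = -0.0181.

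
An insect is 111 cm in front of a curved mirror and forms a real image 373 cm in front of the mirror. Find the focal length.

Real image ⇒ d_i = +373 cm.
1/f = 1/d_o + 1/d_i = 1/(111) + 1/(373) = 0.01169, so f = 85.5 cm.
Since f is positive, the curved mirror is concave.

f = 85.5 cm (concave)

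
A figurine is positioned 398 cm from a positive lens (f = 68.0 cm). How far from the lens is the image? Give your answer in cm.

Lens equation: 1/v = 1/f − 1/u = 1/(68.00) − 1/(398) = 0.01471 − 0.002513 = 0.01219, so v = 82.0 cm.
The image is real, inverted and reduced, on the far side of the lens.

82.0 cm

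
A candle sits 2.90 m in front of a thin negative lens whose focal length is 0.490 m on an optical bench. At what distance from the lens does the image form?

For a negative lens, f = -0.490 m.
Thin-lens equation: 1/s_i = 1/f − 1/s_o = 1/(-0.4900) − 1/(2.90) = -2.041 − 0.3448 = -2.386, so s_i = -0.419 m.
The image is virtual, upright and reduced, on the same side as the object.

0.419 m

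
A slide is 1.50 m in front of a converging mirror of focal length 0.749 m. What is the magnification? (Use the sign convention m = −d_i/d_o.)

m = -0.997

1/d_i = 1/f − 1/d_o = 1/(0.7490) − 1/(1.50) = 0.6684, so d_i = 1.496 m.
m = −d_i/d_o = −(1.496)/(1.50) = -0.997.
The image is real, inverted and reduced, in front of the mirror.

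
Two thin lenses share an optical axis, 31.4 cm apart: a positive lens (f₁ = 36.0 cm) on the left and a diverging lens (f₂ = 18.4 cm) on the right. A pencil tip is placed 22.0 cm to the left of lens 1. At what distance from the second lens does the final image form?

15.2 cm

Lens 1: 1/d_i1 = 1/f₁ − 1/d_o1 = 1/(36.0) − 1/(22.0) = -0.01768, so d_i1 = -56.57 cm.
The intermediate image is 56.57 cm to the left of lens 1 (virtual), which is 31.4 − (-56.57) = 87.97 cm to the left of lens 2, so d_o2 = +87.97 cm.
Lens 2 is diverging, so f₂ = −18.4 cm.
Lens 2: 1/d_i2 = 1/f₂ − 1/d_o2 = 1/(-18.4) − 1/(87.97) = -0.06572, so d_i2 = -15.2 cm.
The final image is virtual, 15.2 cm to the left of lens 2 (overall magnification ≈ 0.44).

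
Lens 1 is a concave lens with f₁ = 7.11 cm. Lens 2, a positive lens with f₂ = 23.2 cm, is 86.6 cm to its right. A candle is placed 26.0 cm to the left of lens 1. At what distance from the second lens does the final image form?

31.0 cm

Lens 1 is diverging, so f₁ = −7.11 cm.
Lens 1: 1/d_i1 = 1/f₁ − 1/d_o1 = 1/(-7.11) − 1/(26.0) = -0.1791, so d_i1 = -5.583 cm.
The intermediate image is 5.583 cm to the left of lens 1 (virtual), which is 86.6 − (-5.583) = 92.18 cm to the left of lens 2, so d_o2 = +92.18 cm.
Lens 2: 1/d_i2 = 1/f₂ − 1/d_o2 = 1/(23.2) − 1/(92.18) = 0.03226, so d_i2 = 31.0 cm.
The final image is real, 31.0 cm to the right of lens 2 (overall magnification ≈ -0.072).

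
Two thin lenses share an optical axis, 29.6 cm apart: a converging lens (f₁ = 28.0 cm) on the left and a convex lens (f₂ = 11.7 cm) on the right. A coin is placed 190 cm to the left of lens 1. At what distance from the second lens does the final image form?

Lens 1: 1/d_i1 = 1/f₁ − 1/d_o1 = 1/(28.0) − 1/(190) = 0.03045, so d_i1 = 32.84 cm.
The intermediate image is 32.84 cm to the right of lens 1, which lies 3.240 cm to the right of lens 2 — a virtual object — so d_o2 = −3.240 cm.
Lens 2: 1/d_i2 = 1/f₂ − 1/d_o2 = 1/(11.7) − 1/(-3.240) = 0.3941, so d_i2 = 2.54 cm.
The final image is real, 2.54 cm to the right of lens 2 (overall magnification ≈ -0.14).

2.54 cm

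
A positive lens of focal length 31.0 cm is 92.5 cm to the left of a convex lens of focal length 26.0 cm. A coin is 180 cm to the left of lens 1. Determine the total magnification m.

m = +0.186

Lens 1: 1/d_i1 = 1/(31.0) − 1/(180) = 0.02670, so d_i1 = 37.45 cm; m₁ = −d_i1/d_o1 = -0.2081.
d_o2 = 92.5 − (37.45) = 55.05 cm.
Lens 2: 1/d_i2 = 1/(26.0) − 1/(55.05) = 0.02030, so d_i2 = 49.27 cm; m₂ = −d_i2/d_o2 = -0.8950.
m = m₁·m₂ = (-0.2081)(-0.8950) = +0.186.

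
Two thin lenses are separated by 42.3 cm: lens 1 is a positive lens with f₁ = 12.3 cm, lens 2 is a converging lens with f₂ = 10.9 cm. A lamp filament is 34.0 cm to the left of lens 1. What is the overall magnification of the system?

m = +0.509

Lens 1: 1/d_i1 = 1/(12.3) − 1/(34.0) = 0.05189, so d_i1 = 19.27 cm; m₁ = −d_i1/d_o1 = -0.5668.
d_o2 = 42.3 − (19.27) = 23.03 cm.
Lens 2: 1/d_i2 = 1/(10.9) − 1/(23.03) = 0.04832, so d_i2 = 20.69 cm; m₂ = −d_i2/d_o2 = -0.8986.
m = m₁·m₂ = (-0.5668)(-0.8986) = +0.509.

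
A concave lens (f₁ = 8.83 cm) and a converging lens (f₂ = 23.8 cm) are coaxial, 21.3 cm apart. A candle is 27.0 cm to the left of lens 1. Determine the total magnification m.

m = -1.41

f₁ = −8.83 cm (diverging).
Lens 1: 1/d_i1 = 1/(-8.83) − 1/(27.0) = -0.1503, so d_i1 = -6.654 cm; m₁ = −d_i1/d_o1 = +0.2464.
d_o2 = 21.3 − (-6.654) = 27.95 cm.
Lens 2: 1/d_i2 = 1/(23.8) − 1/(27.95) = 0.006239, so d_i2 = 160.3 cm; m₂ = −d_i2/d_o2 = -5.735.
m = m₁·m₂ = (+0.2464)(-5.735) = -1.41.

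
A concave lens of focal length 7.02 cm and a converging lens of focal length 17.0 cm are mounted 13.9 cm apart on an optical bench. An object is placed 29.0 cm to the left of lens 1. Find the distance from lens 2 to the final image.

130 cm

Lens 1 is diverging, so f₁ = −7.02 cm.
Lens 1: 1/d_i1 = 1/f₁ − 1/d_o1 = 1/(-7.02) − 1/(29.0) = -0.1769, so d_i1 = -5.652 cm.
The intermediate image is 5.652 cm to the left of lens 1 (virtual), which is 13.9 − (-5.652) = 19.55 cm to the left of lens 2, so d_o2 = +19.55 cm.
Lens 2: 1/d_i2 = 1/f₂ − 1/d_o2 = 1/(17.0) − 1/(19.55) = 0.007673, so d_i2 = 130 cm.
The final image is real, 130 cm to the right of lens 2 (overall magnification ≈ -1.3).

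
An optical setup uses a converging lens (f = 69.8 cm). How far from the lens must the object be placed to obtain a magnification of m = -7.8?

m = −d_i/d_o ⇒ d_i = −m·d_o.
1/f = 1/d_o + 1/d_i = 1/d_o − 1/(m·d_o) = (1 − 1/m)/d_o, so d_o = f(1 − 1/m) = (69.80)(1 − 1/(-7.8)) = 78.7 cm.

78.7 cm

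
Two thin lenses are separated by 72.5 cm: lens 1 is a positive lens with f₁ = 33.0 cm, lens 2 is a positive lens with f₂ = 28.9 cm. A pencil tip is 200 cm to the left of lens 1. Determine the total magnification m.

Lens 1: 1/d_i1 = 1/(33.0) − 1/(200) = 0.02530, so d_i1 = 39.52 cm; m₁ = −d_i1/d_o1 = -0.1976.
d_o2 = 72.5 − (39.52) = 32.98 cm.
Lens 2: 1/d_i2 = 1/(28.9) − 1/(32.98) = 0.004281, so d_i2 = 233.6 cm; m₂ = −d_i2/d_o2 = -7.083.
m = m₁·m₂ = (-0.1976)(-7.083) = +1.40.

m = +1.40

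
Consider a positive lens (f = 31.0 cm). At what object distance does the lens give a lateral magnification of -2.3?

44.5 cm

m = −d_i/d_o ⇒ d_i = −m·d_o.
1/f = 1/d_o + 1/d_i = 1/d_o − 1/(m·d_o) = (1 − 1/m)/d_o, so d_o = f(1 − 1/m) = (31.00)(1 − 1/(-2.3)) = 44.5 cm.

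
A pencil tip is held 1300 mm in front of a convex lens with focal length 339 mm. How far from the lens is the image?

Lens equation: 1/s_i = 1/f − 1/s_o = 1/(339.0) − 1/(1300) = 0.002950 − 0.0007692 = 0.002181, so s_i = 459 mm.
The image is real, inverted and reduced, on the far side of the lens.

459 mm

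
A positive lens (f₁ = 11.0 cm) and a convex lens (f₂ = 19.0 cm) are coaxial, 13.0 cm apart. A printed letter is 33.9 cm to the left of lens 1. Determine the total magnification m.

Lens 1: 1/d_i1 = 1/(11.0) − 1/(33.9) = 0.06141, so d_i1 = 16.28 cm; m₁ = −d_i1/d_o1 = -0.4802.
d_o2 = 13.0 − (16.28) = -3.280 cm (virtual object).
Lens 2: 1/d_i2 = 1/(19.0) − 1/(-3.280) = 0.3575, so d_i2 = 2.797 cm; m₂ = −d_i2/d_o2 = +0.8528.
m = m₁·m₂ = (-0.4802)(+0.8528) = -0.410.

m = -0.410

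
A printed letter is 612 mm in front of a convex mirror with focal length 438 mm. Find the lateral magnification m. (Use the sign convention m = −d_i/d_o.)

m = +0.417

For a convex mirror, f = -438 mm.
1/d_i = 1/f − 1/d_o = 1/(-438.0) − 1/(612) = -0.003917, so d_i = -255.3 mm.
m = −d_i/d_o = −(-255.3)/(612) = +0.417.
The image is virtual, upright and reduced, behind the mirror.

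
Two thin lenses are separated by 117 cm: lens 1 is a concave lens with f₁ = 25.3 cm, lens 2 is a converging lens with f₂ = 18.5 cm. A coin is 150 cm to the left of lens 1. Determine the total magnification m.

m = -0.0222

f₁ = −25.3 cm (diverging).
Lens 1: 1/d_i1 = 1/(-25.3) − 1/(150) = -0.04619, so d_i1 = -21.65 cm; m₁ = −d_i1/d_o1 = +0.1443.
d_o2 = 117 − (-21.65) = 138.7 cm.
Lens 2: 1/d_i2 = 1/(18.5) − 1/(138.7) = 0.04684, so d_i2 = 21.35 cm; m₂ = −d_i2/d_o2 = -0.1539.
m = m₁·m₂ = (+0.1443)(-0.1539) = -0.0222.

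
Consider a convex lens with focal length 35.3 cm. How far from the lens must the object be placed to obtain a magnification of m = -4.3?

m = −d_i/d_o ⇒ d_i = −m·d_o.
1/f = 1/d_o + 1/d_i = 1/d_o − 1/(m·d_o) = (1 − 1/m)/d_o, so d_o = f(1 − 1/m) = (35.30)(1 − 1/(-4.3)) = 43.5 cm.

43.5 cm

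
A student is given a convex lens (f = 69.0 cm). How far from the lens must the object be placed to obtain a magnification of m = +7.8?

60.2 cm

m = −d_i/d_o ⇒ d_i = −m·d_o.
1/f = 1/d_o + 1/d_i = 1/d_o − 1/(m·d_o) = (1 − 1/m)/d_o, so d_o = f(1 − 1/m) = (69.00)(1 − 1/(+7.8)) = 60.2 cm.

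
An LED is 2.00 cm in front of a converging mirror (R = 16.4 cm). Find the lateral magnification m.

m = +1.32

f = R/2 = 16.4/2 = 8.200 cm.
1/d_i = 1/f − 1/d_o = 1/(8.200) − 1/(2.00) = -0.3780, so d_i = -2.645 cm.
m = −d_i/d_o = −(-2.645)/(2.00) = +1.32.
The image is virtual, upright and enlarged, behind the mirror.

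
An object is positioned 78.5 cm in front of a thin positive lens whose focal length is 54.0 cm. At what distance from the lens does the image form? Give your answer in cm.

173 cm

Thin-lens equation: 1/q = 1/f − 1/p = 1/(54.00) − 1/(78.5) = 0.01852 − 0.01274 = 0.005780, so q = 173 cm.
The image is real, inverted and enlarged, on the far side of the lens.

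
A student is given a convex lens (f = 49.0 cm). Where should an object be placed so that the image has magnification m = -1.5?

m = −d_i/d_o ⇒ d_i = −m·d_o.
1/f = 1/d_o + 1/d_i = 1/d_o − 1/(m·d_o) = (1 − 1/m)/d_o, so d_o = f(1 − 1/m) = (49.00)(1 − 1/(-1.5)) = 81.7 cm.

81.7 cm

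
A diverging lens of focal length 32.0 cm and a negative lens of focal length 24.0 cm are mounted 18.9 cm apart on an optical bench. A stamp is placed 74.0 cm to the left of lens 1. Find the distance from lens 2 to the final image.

15.2 cm

Lens 1 is diverging, so f₁ = −32.0 cm.
Lens 1: 1/d_i1 = 1/f₁ − 1/d_o1 = 1/(-32.0) − 1/(74.0) = -0.04476, so d_i1 = -22.34 cm.
The intermediate image is 22.34 cm to the left of lens 1 (virtual), which is 18.9 − (-22.34) = 41.24 cm to the left of lens 2, so d_o2 = +41.24 cm.
Lens 2 is diverging, so f₂ = −24.0 cm.
Lens 2: 1/d_i2 = 1/f₂ − 1/d_o2 = 1/(-24.0) − 1/(41.24) = -0.06591, so d_i2 = -15.2 cm.
The final image is virtual, 15.2 cm to the left of lens 2 (overall magnification ≈ 0.11).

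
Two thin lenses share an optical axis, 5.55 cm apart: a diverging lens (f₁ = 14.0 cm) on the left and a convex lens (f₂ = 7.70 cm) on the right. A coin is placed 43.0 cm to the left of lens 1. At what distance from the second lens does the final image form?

Lens 1 is diverging, so f₁ = −14.0 cm.
Lens 1: 1/d_i1 = 1/f₁ − 1/d_o1 = 1/(-14.0) − 1/(43.0) = -0.09468, so d_i1 = -10.56 cm.
The intermediate image is 10.56 cm to the left of lens 1 (virtual), which is 5.55 − (-10.56) = 16.11 cm to the left of lens 2, so d_o2 = +16.11 cm.
Lens 2: 1/d_i2 = 1/f₂ − 1/d_o2 = 1/(7.70) − 1/(16.11) = 0.06780, so d_i2 = 14.7 cm.
The final image is real, 14.7 cm to the right of lens 2 (overall magnification ≈ -0.22).

14.7 cm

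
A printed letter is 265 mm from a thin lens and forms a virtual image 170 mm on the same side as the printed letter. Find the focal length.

f = -474 mm (diverging)

Virtual image ⇒ d_i = −170 mm.
1/f = 1/d_o + 1/d_i = 1/(265) + 1/(-170) = -0.002109, so f = -474 mm.
Since f is negative, the thin lens is diverging.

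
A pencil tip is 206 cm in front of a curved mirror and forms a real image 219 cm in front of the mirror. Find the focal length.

f = 106 cm (concave)

Real image ⇒ d_i = +219 cm.
1/f = 1/d_o + 1/d_i = 1/(206) + 1/(219) = 0.009421, so f = 106 cm.
Since f is positive, the curved mirror is concave.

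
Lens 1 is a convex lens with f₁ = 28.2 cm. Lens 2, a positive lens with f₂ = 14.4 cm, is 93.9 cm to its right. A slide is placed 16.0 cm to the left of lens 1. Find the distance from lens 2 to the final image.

16.2 cm

Lens 1: 1/d_i1 = 1/f₁ − 1/d_o1 = 1/(28.2) − 1/(16.0) = -0.02704, so d_i1 = -36.98 cm.
The intermediate image is 36.98 cm to the left of lens 1 (virtual), which is 93.9 − (-36.98) = 130.9 cm to the left of lens 2, so d_o2 = +130.9 cm.
Lens 2: 1/d_i2 = 1/f₂ − 1/d_o2 = 1/(14.4) − 1/(130.9) = 0.06181, so d_i2 = 16.2 cm.
The final image is real, 16.2 cm to the right of lens 2 (overall magnification ≈ -0.29).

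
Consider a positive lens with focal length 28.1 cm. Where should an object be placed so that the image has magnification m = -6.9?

32.2 cm

m = −d_i/d_o ⇒ d_i = −m·d_o.
1/f = 1/d_o + 1/d_i = 1/d_o − 1/(m·d_o) = (1 − 1/m)/d_o, so d_o = f(1 − 1/m) = (28.10)(1 − 1/(-6.9)) = 32.2 cm.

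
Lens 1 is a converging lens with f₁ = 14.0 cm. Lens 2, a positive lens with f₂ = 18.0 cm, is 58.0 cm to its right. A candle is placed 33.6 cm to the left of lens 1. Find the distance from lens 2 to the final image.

38.2 cm

Lens 1: 1/d_i1 = 1/f₁ − 1/d_o1 = 1/(14.0) − 1/(33.6) = 0.04167, so d_i1 = 24.00 cm.
The intermediate image is 24.00 cm to the right of lens 1, which is 58.0 − (24.00) = 34.00 cm to the left of lens 2, so d_o2 = +34.00 cm.
Lens 2: 1/d_i2 = 1/f₂ − 1/d_o2 = 1/(18.0) − 1/(34.00) = 0.02614, so d_i2 = 38.2 cm.
The final image is real, 38.2 cm to the right of lens 2 (overall magnification ≈ 0.80).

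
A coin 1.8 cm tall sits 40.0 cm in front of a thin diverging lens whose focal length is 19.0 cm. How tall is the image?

0.580 cm

For a diverging lens, f = -19.0 cm.
1/d_i = 1/f − 1/d_o = 1/(-19.00) − 1/(40.0) = -0.07763, so d_i = -12.88 cm.
m = −d_i/d_o = +0.3220.
|h_i| = |m|·h_o = 0.3220 × 1.8 = 0.580 cm. The image is virtual, upright and reduced, on the same side as the object.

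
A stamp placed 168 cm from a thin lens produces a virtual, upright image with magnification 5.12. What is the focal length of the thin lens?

m = −d_i/d_o ⇒ d_i = −m·d_o = −(+5.12)·(168) = -860.2 cm.
1/f = 1/d_o + 1/d_i = 1/(168) + 1/(-860.2) = 0.004790, so f = 209 cm.
Since f is positive, the thin lens is converging.

f = 209 cm (converging)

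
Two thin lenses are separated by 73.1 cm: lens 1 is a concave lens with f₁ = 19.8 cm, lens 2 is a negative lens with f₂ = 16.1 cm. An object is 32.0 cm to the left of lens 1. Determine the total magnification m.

m = +0.0607

f₁ = −19.8 cm (diverging).
Lens 1: 1/d_i1 = 1/(-19.8) − 1/(32.0) = -0.08176, so d_i1 = -12.23 cm; m₁ = −d_i1/d_o1 = +0.3822.
d_o2 = 73.1 − (-12.23) = 85.33 cm.
f₂ = −16.1 cm (diverging).
Lens 2: 1/d_i2 = 1/(-16.1) − 1/(85.33) = -0.07383, so d_i2 = -13.54 cm; m₂ = −d_i2/d_o2 = +0.1587.
m = m₁·m₂ = (+0.3822)(+0.1587) = +0.0607.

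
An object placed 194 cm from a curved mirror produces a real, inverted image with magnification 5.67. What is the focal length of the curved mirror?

f = 165 cm (concave)

m = −d_i/d_o ⇒ d_i = −m·d_o = −(-5.67)·(194) = 1100 cm.
1/f = 1/d_o + 1/d_i = 1/(194) + 1/(1100) = 0.006064, so f = 165 cm.
Since f is positive, the curved mirror is concave.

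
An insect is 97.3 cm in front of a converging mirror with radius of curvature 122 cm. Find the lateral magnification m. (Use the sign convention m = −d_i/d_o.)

m = -1.68

f = R/2 = 122/2 = 61.00 cm.
1/d_i = 1/f − 1/d_o = 1/(61.00) − 1/(97.3) = 0.006116, so d_i = 163.5 cm.
m = −d_i/d_o = −(163.5)/(97.3) = -1.68.
The image is real, inverted and enlarged, in front of the mirror.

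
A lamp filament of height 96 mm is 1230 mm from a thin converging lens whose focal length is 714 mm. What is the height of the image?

1/d_i = 1/f − 1/d_o = 1/(714.0) − 1/(1230) = 0.0005876, so d_i = 1702 mm.
m = −d_i/d_o = -1.384.
|h_i| = |m|·h_o = 1.384 × 96 = 133 mm. The image is real, inverted and enlarged, on the far side of the lens.

133 mm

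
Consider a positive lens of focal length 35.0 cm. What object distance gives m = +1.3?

m = −d_i/d_o ⇒ d_i = −m·d_o.
1/f = 1/d_o + 1/d_i = 1/d_o − 1/(m·d_o) = (1 − 1/m)/d_o, so d_o = f(1 − 1/m) = (35.00)(1 − 1/(+1.3)) = 8.08 cm.

8.08 cm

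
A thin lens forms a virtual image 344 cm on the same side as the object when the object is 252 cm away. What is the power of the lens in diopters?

P = +0.106 D

Virtual image ⇒ d_i = −344 cm.
1/f = 1/d_o + 1/d_i = 1/(252) + 1/(-344) = 0.001061 cm⁻¹.
f = 942.3 cm = 9.423 m, so P = 1/f = +0.106 D.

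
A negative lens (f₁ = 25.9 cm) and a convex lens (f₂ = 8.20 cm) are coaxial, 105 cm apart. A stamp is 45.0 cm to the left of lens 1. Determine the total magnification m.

f₁ = −25.9 cm (diverging).
Lens 1: 1/d_i1 = 1/(-25.9) − 1/(45.0) = -0.06083, so d_i1 = -16.44 cm; m₁ = −d_i1/d_o1 = +0.3653.
d_o2 = 105 − (-16.44) = 121.4 cm.
Lens 2: 1/d_i2 = 1/(8.20) − 1/(121.4) = 0.1137, so d_i2 = 8.794 cm; m₂ = −d_i2/d_o2 = -0.07244.
m = m₁·m₂ = (+0.3653)(-0.07244) = -0.0265.

m = -0.0265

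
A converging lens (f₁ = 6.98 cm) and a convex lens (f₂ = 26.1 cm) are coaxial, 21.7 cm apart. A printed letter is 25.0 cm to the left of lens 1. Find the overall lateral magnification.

m = -0.718

Lens 1: 1/d_i1 = 1/(6.98) − 1/(25.0) = 0.1033, so d_i1 = 9.684 cm; m₁ = −d_i1/d_o1 = -0.3874.
d_o2 = 21.7 − (9.684) = 12.02 cm.
Lens 2: 1/d_i2 = 1/(26.1) − 1/(12.02) = -0.04488, so d_i2 = -22.28 cm; m₂ = −d_i2/d_o2 = +1.854.
m = m₁·m₂ = (-0.3874)(+1.854) = -0.718.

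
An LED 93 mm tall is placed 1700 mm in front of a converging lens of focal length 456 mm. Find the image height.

34.1 mm

1/d_i = 1/f − 1/d_o = 1/(456.0) − 1/(1700) = 0.001605, so d_i = 623.2 mm.
m = −d_i/d_o = -0.3666.
|h_i| = |m|·h_o = 0.3666 × 93 = 34.1 mm. The image is real, inverted and reduced, on the far side of the lens.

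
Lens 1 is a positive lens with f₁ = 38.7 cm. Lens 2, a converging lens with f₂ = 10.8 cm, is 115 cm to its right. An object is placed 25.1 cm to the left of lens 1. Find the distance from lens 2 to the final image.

11.5 cm

Lens 1: 1/d_i1 = 1/f₁ − 1/d_o1 = 1/(38.7) − 1/(25.1) = -0.01400, so d_i1 = -71.42 cm.
The intermediate image is 71.42 cm to the left of lens 1 (virtual), which is 115 − (-71.42) = 186.4 cm to the left of lens 2, so d_o2 = +186.4 cm.
Lens 2: 1/d_i2 = 1/f₂ − 1/d_o2 = 1/(10.8) − 1/(186.4) = 0.08723, so d_i2 = 11.5 cm.
The final image is real, 11.5 cm to the right of lens 2 (overall magnification ≈ -0.17).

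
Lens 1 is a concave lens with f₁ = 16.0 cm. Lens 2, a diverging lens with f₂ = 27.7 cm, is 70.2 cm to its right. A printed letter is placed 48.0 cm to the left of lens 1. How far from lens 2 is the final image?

Lens 1 is diverging, so f₁ = −16.0 cm.
Lens 1: 1/d_i1 = 1/f₁ − 1/d_o1 = 1/(-16.0) − 1/(48.0) = -0.08333, so d_i1 = -12.00 cm.
The intermediate image is 12.00 cm to the left of lens 1 (virtual), which is 70.2 − (-12.00) = 82.20 cm to the left of lens 2, so d_o2 = +82.20 cm.
Lens 2 is diverging, so f₂ = −27.7 cm.
Lens 2: 1/d_i2 = 1/f₂ − 1/d_o2 = 1/(-27.7) − 1/(82.20) = -0.04827, so d_i2 = -20.7 cm.
The final image is virtual, 20.7 cm to the left of lens 2 (overall magnification ≈ 0.063).

20.7 cm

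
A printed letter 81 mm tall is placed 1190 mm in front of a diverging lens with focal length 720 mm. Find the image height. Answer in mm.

For a diverging lens, f = -720 mm.
1/d_i = 1/f − 1/d_o = 1/(-720.0) − 1/(1190) = -0.002229, so d_i = -448.6 mm.
m = −d_i/d_o = +0.3770.
|h_i| = |m|·h_o = 0.3770 × 81 = 30.5 mm. The image is virtual, upright and reduced, on the same side as the object.

30.5 mm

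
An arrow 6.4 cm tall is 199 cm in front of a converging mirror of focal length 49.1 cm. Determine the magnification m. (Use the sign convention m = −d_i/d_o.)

1/d_i = 1/f − 1/d_o = 1/(49.10) − 1/(199) = 0.01534, so d_i = 65.18 cm.
m = −d_i/d_o = −(65.18)/(199) = -0.328.
The image is real, inverted and reduced, in front of the mirror.

m = -0.328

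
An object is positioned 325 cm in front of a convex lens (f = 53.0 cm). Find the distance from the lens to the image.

Thin-lens equation: 1/q = 1/f − 1/p = 1/(53.00) − 1/(325) = 0.01887 − 0.003077 = 0.01579, so q = 63.3 cm.
The image is real, inverted and reduced, on the far side of the lens.

63.3 cm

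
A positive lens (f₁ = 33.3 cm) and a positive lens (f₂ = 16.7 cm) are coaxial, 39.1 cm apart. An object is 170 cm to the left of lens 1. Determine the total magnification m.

Lens 1: 1/d_i1 = 1/(33.3) − 1/(170) = 0.02415, so d_i1 = 41.41 cm; m₁ = −d_i1/d_o1 = -0.2436.
d_o2 = 39.1 − (41.41) = -2.310 cm (virtual object).
Lens 2: 1/d_i2 = 1/(16.7) − 1/(-2.310) = 0.4928, so d_i2 = 2.029 cm; m₂ = −d_i2/d_o2 = +0.8785.
m = m₁·m₂ = (-0.2436)(+0.8785) = -0.214.

m = -0.214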